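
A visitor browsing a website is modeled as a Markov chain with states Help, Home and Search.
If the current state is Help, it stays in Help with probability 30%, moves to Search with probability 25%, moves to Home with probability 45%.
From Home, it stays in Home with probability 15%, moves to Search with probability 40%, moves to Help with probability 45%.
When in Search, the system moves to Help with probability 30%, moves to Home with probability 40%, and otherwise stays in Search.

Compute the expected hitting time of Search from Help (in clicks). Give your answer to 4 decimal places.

Let t(s) be the expected number of clicks to first reach Search from state s, with t(Search) = 0. Conditioning on the first click:
t(Help) = 1 + 0.3·t(Help) + 0.45·t(Home)
t(Home) = 1 + 0.45·t(Help) + 0.15·t(Home)
Solving: t(Help) = 3.3121, t(Home) = 2.9299.
Expected clicks from Help to Search: 3.3121.

3.3121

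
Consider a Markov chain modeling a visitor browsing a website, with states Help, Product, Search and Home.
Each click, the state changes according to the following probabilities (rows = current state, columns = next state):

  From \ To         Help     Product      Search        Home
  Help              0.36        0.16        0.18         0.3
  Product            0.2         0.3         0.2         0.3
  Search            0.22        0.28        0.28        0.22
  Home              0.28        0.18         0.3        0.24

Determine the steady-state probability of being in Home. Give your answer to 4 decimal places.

0.2649

Let the stationary distribution be π with π = πP and π_1 + π_2 + π_3 + π_4 = 1.
π_1 = 0.36·π_1 + 0.2·π_2 + 0.22·π_3 + 0.28·π_4
π_2 = 0.16·π_1 + 0.3·π_2 + 0.28·π_3 + 0.18·π_4
π_3 = 0.18·π_1 + 0.2·π_2 + 0.28·π_3 + 0.3·π_4
Solving with the normalization constraint gives π = (0.2690, 0.2257, 0.2403, 0.2649).
So the stationary probability of Home is 0.2649.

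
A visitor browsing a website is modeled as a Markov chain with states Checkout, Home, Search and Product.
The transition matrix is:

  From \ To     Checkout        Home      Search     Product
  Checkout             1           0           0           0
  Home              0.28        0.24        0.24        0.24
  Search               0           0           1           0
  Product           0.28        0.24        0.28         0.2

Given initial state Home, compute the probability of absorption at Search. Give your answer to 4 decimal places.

0.4709

Let h(s) be the probability of absorption at Search starting from transient state s. Then h(Search) = 1 and h(Checkout) = 0. By first-step analysis:
h(Home) = 0.28·0 + 0.24·h(Home) + 0.24·1 + 0.24·h(Product)
h(Product) = 0.28·0 + 0.24·h(Home) + 0.28·1 + 0.2·h(Product)
Solving: h(Home) = 0.4709, h(Product) = 0.4913.
Starting from Home, the probability is 0.4709.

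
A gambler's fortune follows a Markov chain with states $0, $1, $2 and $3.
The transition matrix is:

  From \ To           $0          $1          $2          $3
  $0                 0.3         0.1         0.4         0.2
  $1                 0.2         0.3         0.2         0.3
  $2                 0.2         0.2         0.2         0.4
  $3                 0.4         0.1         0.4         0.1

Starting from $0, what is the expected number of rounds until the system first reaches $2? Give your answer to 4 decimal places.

Let t(s) be the expected number of rounds to first reach $2 from state s, with t($2) = 0. Conditioning on the first round:
t($0) = 1 + 0.3·t($0) + 0.1·t($1) + 0.2·t($3)
t($1) = 1 + 0.2·t($0) + 0.3·t($1) + 0.3·t($3)
t($3) = 1 + 0.4·t($0) + 0.1·t($1) + 0.1·t($3)
Solving: t($0) = 2.6667, t($1) = 3.3333, t($3) = 2.6667.
Expected rounds from $0 to $2: 2.6667.

2.6667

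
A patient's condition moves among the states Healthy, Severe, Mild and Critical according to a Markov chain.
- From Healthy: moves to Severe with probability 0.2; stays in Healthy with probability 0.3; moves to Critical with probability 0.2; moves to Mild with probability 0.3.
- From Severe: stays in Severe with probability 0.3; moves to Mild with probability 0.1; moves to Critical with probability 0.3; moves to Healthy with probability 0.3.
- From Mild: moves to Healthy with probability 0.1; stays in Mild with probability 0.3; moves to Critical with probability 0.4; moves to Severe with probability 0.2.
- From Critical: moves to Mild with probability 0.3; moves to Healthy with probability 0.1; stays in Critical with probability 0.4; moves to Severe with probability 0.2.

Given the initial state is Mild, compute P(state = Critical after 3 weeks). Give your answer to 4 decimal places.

0.3460

Propagate the distribution vector 3 weeks from Mild.
After 0 weeks: (0.0000, 0.0000, 1.0000, 0.0000)
After 1 week: (0.1000, 0.2000, 0.3000, 0.4000)
After 2 weeks: (0.1600, 0.2200, 0.2600, 0.3600)
After 3 weeks: (0.1760, 0.2220, 0.2560, 0.3460)
P(in Critical after 3 weeks) = 0.3460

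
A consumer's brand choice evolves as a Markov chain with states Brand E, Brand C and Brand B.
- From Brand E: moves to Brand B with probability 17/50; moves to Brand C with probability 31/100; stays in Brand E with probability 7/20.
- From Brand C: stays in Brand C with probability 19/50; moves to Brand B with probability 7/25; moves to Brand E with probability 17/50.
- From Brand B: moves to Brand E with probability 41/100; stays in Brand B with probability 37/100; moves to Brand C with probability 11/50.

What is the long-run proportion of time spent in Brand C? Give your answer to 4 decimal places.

0.3012

Let the stationary distribution be π with π = πP and π_1 + π_2 + π_3 = 1.
π_1 = 0.35·π_1 + 0.34·π_2 + 0.41·π_3
π_2 = 0.31·π_1 + 0.38·π_2 + 0.22·π_3
Solving with the normalization constraint gives π = (0.3669, 0.3012, 0.3319).
So the stationary probability of Brand C is 0.3012.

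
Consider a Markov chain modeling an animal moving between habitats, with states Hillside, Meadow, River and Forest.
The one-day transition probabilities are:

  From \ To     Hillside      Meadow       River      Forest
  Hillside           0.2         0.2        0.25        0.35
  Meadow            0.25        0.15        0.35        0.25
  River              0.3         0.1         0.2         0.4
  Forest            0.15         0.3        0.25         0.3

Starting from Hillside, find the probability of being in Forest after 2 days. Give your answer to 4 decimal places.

0.3250

Propagate the distribution vector 2 days from Hillside.
After 0 days: (1.0000, 0.0000, 0.0000, 0.0000)
After 1 day: (0.2000, 0.2000, 0.2500, 0.3500)
After 2 days: (0.2175, 0.2000, 0.2575, 0.3250)
P(in Forest after 2 days) = 0.3250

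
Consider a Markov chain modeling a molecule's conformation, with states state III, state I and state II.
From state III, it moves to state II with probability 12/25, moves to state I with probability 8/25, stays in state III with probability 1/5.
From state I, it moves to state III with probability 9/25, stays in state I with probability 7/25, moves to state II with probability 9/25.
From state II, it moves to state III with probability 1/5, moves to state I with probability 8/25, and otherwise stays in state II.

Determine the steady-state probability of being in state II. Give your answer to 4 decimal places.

Let the stationary distribution be π with π = πP and π_1 + π_2 + π_3 = 1.
π_1 = 0.2·π_1 + 0.36·π_2 + 0.2·π_3
π_2 = 0.32·π_1 + 0.28·π_2 + 0.32·π_3
Solving with the normalization constraint gives π = (0.2492, 0.3077, 0.4431).
So the stationary probability of state II is 0.4431.

0.4431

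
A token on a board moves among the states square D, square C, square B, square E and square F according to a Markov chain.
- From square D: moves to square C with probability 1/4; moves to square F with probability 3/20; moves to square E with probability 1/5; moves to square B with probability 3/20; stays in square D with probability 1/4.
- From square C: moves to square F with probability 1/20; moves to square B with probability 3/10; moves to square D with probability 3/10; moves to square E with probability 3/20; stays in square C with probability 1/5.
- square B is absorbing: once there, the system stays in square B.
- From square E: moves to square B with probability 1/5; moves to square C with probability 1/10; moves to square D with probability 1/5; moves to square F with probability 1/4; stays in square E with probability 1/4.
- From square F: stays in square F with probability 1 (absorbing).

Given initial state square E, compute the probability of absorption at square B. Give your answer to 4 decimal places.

0.5074

Let h(s) be the probability of absorption at square B starting from transient state s. Then h(square B) = 1 and h(square F) = 0. By first-step analysis:
h(square D) = 0.25·h(square D) + 0.25·h(square C) + 0.15·1 + 0.2·h(square E) + 0.15·0
h(square C) = 0.3·h(square D) + 0.2·h(square C) + 0.3·1 + 0.15·h(square E) + 0.05·0
h(square E) = 0.2·h(square D) + 0.1·h(square C) + 0.2·1 + 0.25·h(square E) + 0.25·0
Solving: h(square D) = 0.5623, h(square C) = 0.6810, h(square E) = 0.5074.
Starting from square E, the probability is 0.5074.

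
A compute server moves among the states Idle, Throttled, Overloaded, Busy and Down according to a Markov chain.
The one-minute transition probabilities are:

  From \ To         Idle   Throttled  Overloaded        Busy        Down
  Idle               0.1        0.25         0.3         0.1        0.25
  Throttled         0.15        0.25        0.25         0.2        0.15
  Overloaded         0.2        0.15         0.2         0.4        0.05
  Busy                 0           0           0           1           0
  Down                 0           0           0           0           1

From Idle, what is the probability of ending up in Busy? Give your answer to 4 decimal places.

0.5346

Let h(s) be the probability of absorption at Busy starting from transient state s. Then h(Busy) = 1 and h(Down) = 0. By first-step analysis:
h(Idle) = 0.1·h(Idle) + 0.25·h(Throttled) + 0.3·h(Overloaded) + 0.1·1 + 0.25·0
h(Throttled) = 0.15·h(Idle) + 0.25·h(Throttled) + 0.25·h(Overloaded) + 0.2·1 + 0.15·0
h(Overloaded) = 0.2·h(Idle) + 0.15·h(Throttled) + 0.2·h(Overloaded) + 0.4·1 + 0.05·0
Solving: h(Idle) = 0.5346, h(Throttled) = 0.6238, h(Overloaded) = 0.7506.
Starting from Idle, the probability is 0.5346.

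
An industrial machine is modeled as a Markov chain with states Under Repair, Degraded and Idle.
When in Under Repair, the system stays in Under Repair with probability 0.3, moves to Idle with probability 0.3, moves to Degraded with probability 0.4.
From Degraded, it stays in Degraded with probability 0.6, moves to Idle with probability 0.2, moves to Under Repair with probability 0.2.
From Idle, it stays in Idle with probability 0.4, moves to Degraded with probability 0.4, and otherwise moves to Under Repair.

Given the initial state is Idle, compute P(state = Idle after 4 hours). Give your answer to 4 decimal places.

0.2786

Propagate the distribution vector 4 hours from Idle.
After 0 hours: (0.0000, 0.0000, 1.0000)
After 1 hour: (0.2000, 0.4000, 0.4000)
After 2 hours: (0.2200, 0.4800, 0.3000)
After 3 hours: (0.2220, 0.4960, 0.2820)
After 4 hours: (0.2222, 0.4992, 0.2786)
P(in Idle after 4 hours) = 0.2786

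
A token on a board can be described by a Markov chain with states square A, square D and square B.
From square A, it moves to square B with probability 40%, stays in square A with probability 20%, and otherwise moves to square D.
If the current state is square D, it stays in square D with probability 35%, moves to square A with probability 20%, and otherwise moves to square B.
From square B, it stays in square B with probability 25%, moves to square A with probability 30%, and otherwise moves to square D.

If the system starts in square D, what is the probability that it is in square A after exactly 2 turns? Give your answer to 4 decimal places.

Sum over the intermediate state after 1 turn:
P = P(square D→square A)·P(square A→square A) + P(square D→square D)·P(square D→square A) + P(square D→square B)·P(square B→square A)
  = 0.2×0.2 + 0.35×0.2 + 0.45×0.3
  = 0.0400 + 0.0700 + 0.1350 = 0.2450

0.2450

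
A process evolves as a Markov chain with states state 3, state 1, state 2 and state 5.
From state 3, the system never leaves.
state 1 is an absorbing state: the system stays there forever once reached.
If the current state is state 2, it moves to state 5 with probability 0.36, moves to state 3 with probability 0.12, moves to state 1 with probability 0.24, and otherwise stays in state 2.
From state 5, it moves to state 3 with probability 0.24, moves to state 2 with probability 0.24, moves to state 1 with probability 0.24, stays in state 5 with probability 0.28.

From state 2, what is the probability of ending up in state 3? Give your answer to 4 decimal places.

0.4000

Let h(s) be the probability of absorption at state 3 starting from transient state s. Then h(state 3) = 1 and h(state 1) = 0. By first-step analysis:
h(state 2) = 0.12·1 + 0.24·0 + 0.28·h(state 2) + 0.36·h(state 5)
h(state 5) = 0.24·1 + 0.24·0 + 0.24·h(state 2) + 0.28·h(state 5)
Solving: h(state 2) = 0.4000, h(state 5) = 0.4667.
Starting from state 2, the probability is 0.4000.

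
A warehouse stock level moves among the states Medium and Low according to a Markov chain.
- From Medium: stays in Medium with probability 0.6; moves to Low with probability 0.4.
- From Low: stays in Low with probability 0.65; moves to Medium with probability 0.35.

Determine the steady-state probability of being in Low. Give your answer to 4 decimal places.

0.5333

Let the stationary distribution be π with π = πP and π_1 + π_2 = 1.
π_1 = 0.6·π_1 + 0.35·π_2
Solving with the normalization constraint gives π = (0.4667, 0.5333).
So the stationary probability of Low is 0.5333.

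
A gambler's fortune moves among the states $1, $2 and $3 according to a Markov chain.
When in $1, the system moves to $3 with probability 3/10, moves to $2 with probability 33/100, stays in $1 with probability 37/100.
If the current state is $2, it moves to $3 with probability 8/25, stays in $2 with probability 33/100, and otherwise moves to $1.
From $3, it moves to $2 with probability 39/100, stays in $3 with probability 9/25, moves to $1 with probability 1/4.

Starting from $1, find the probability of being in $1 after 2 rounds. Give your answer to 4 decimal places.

0.3274

Sum over the intermediate state after 1 round:
P = P($1→$1)·P($1→$1) + P($1→$2)·P($2→$1) + P($1→$3)·P($3→$1)
  = 0.37×0.37 + 0.33×0.35 + 0.3×0.25
  = 0.1369 + 0.1155 + 0.0750 = 0.3274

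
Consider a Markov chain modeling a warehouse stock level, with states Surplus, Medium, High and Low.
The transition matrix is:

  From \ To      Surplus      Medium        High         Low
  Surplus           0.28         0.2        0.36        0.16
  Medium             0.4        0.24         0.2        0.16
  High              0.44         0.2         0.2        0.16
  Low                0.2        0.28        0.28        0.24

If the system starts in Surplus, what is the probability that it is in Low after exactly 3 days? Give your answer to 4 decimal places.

Propagate the distribution vector 3 days from Surplus.
After 0 days: (1.0000, 0.0000, 0.0000, 0.0000)
After 1 day: (0.2800, 0.2000, 0.3600, 0.1600)
After 2 days: (0.3488, 0.2208, 0.2576, 0.1728)
After 3 days: (0.3339, 0.2227, 0.2696, 0.1738)
P(in Low after 3 days) = 0.1738

0.1738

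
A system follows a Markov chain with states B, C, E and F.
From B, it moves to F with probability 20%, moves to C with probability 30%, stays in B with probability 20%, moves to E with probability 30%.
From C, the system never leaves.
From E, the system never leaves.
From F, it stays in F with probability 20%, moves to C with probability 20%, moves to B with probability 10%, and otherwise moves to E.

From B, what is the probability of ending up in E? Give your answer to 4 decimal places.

0.5484

Let h(s) be the probability of absorption at E starting from transient state s. Then h(E) = 1 and h(C) = 0. By first-step analysis:
h(B) = 0.2·h(B) + 0.3·0 + 0.3·1 + 0.2·h(F)
h(F) = 0.1·h(B) + 0.2·0 + 0.5·1 + 0.2·h(F)
Solving: h(B) = 0.5484, h(F) = 0.6935.
Starting from B, the probability is 0.5484.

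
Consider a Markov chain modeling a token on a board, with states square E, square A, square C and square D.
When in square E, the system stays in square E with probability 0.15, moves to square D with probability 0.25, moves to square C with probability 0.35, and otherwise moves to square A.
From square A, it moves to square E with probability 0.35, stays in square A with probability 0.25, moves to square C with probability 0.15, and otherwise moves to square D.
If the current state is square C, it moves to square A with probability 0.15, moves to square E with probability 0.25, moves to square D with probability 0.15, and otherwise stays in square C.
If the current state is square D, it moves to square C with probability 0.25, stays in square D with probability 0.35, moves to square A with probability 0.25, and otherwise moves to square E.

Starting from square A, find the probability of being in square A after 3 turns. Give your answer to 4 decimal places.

Propagate the distribution vector 3 turns from square A.
After 0 turns: (0.0000, 1.0000, 0.0000, 0.0000)
After 1 turn: (0.3500, 0.2500, 0.1500, 0.2500)
After 2 turns: (0.2150, 0.2350, 0.2900, 0.2600)
After 3 turns: (0.2260, 0.2210, 0.3060, 0.2470)
P(in square A after 3 turns) = 0.2210

0.2210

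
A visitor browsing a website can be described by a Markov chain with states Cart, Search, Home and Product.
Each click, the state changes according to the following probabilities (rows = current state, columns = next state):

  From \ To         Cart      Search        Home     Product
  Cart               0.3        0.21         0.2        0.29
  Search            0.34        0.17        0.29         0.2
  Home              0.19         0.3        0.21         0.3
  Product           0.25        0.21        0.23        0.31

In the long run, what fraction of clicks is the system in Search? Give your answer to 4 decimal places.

0.2219

Let the stationary distribution be π with π = πP and π_1 + π_2 + π_3 + π_4 = 1.
π_1 = 0.3·π_1 + 0.34·π_2 + 0.19·π_3 + 0.25·π_4
π_2 = 0.21·π_1 + 0.17·π_2 + 0.3·π_3 + 0.21·π_4
π_3 = 0.2·π_1 + 0.29·π_2 + 0.21·π_3 + 0.23·π_4
Solving with the normalization constraint gives π = (0.2696, 0.2219, 0.2306, 0.2779).
So the stationary probability of Search is 0.2219.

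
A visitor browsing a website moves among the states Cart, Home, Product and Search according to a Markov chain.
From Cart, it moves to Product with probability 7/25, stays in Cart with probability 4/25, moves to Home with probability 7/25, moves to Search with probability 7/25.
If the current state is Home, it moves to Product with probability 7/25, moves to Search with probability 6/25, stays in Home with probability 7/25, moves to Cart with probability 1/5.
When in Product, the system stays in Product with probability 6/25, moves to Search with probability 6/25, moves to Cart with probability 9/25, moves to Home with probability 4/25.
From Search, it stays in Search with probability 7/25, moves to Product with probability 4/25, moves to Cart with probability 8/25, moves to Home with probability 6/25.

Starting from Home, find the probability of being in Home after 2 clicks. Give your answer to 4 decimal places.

Propagate the distribution vector 2 clicks from Home.
After 0 clicks: (0.0000, 1.0000, 0.0000, 0.0000)
After 1 click: (0.2000, 0.2800, 0.2800, 0.2400)
After 2 clicks: (0.2656, 0.2368, 0.2400, 0.2576)
P(in Home after 2 clicks) = 0.2368

0.2368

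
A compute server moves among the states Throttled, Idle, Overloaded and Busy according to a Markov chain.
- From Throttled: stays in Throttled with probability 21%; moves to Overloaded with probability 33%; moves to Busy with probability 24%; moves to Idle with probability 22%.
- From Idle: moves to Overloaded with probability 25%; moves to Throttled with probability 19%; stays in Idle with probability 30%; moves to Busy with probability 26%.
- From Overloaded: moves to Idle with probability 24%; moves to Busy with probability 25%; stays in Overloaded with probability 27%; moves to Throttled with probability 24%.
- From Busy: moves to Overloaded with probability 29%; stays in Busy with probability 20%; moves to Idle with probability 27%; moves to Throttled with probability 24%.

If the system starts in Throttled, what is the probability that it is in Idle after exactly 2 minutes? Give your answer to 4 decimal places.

Propagate the distribution vector 2 minutes from Throttled.
After 0 minutes: (1.0000, 0.0000, 0.0000, 0.0000)
After 1 minute: (0.2100, 0.2200, 0.3300, 0.2400)
After 2 minutes: (0.2227, 0.2562, 0.2830, 0.2381)
P(in Idle after 2 minutes) = 0.2562

0.2562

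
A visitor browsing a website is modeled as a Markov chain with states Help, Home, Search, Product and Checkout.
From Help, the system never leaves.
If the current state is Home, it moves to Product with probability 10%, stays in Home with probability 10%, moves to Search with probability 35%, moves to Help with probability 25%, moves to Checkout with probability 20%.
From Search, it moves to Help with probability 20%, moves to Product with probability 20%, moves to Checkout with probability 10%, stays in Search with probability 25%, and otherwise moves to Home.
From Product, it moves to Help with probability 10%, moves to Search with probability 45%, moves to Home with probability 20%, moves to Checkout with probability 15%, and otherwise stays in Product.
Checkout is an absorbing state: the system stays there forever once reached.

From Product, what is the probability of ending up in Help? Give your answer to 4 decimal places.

Let h(s) be the probability of absorption at Help starting from transient state s. Then h(Help) = 1 and h(Checkout) = 0. By first-step analysis:
h(Home) = 0.25·1 + 0.1·h(Home) + 0.35·h(Search) + 0.1·h(Product) + 0.2·0
h(Search) = 0.2·1 + 0.25·h(Home) + 0.25·h(Search) + 0.2·h(Product) + 0.1·0
h(Product) = 0.1·1 + 0.2·h(Home) + 0.45·h(Search) + 0.1·h(Product) + 0.15·0
Solving: h(Home) = 0.5712, h(Search) = 0.6006, h(Product) = 0.5383.
Starting from Product, the probability is 0.5383.

0.5383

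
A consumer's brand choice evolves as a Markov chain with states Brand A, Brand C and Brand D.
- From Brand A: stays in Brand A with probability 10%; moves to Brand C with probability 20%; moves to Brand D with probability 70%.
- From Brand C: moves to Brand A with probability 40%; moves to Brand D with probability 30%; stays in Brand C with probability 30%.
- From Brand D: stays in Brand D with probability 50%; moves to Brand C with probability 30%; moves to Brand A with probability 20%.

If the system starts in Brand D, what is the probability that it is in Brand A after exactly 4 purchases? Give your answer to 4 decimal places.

0.2320

Propagate the distribution vector 4 purchases from Brand D.
After 0 purchases: (0.0000, 0.0000, 1.0000)
After 1 purchase: (0.2000, 0.3000, 0.5000)
After 2 purchases: (0.2400, 0.2800, 0.4800)
After 3 purchases: (0.2320, 0.2760, 0.4920)
After 4 purchases: (0.2320, 0.2768, 0.4912)
P(in Brand A after 4 purchases) = 0.2320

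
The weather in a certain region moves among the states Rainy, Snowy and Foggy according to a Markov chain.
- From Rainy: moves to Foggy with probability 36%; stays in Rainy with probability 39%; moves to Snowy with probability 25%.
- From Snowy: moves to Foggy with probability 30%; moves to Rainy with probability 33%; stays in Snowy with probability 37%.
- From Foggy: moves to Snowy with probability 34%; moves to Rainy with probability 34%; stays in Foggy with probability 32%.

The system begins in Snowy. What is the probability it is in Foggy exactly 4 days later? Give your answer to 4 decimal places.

0.3278

Propagate the distribution vector 4 days from Snowy.
After 0 days: (0.0000, 1.0000, 0.0000)
After 1 day: (0.3300, 0.3700, 0.3000)
After 2 days: (0.3528, 0.3214, 0.3258)
After 3 days: (0.3544, 0.3179, 0.3277)
After 4 days: (0.3545, 0.3176, 0.3278)
P(in Foggy after 4 days) = 0.3278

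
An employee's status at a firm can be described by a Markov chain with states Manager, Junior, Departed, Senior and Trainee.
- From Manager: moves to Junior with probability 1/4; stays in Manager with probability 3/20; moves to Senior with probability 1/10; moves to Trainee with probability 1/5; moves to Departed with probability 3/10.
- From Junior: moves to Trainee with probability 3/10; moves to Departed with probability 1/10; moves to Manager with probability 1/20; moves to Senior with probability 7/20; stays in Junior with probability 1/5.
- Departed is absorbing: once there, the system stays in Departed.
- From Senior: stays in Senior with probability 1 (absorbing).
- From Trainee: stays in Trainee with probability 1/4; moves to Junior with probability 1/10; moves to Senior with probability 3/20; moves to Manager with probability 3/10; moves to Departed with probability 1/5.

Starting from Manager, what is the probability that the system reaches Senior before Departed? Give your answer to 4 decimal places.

0.4085

Let h(s) be the probability of absorption at Senior starting from transient state s. Then h(Senior) = 1 and h(Departed) = 0. By first-step analysis:
h(Manager) = 0.15·h(Manager) + 0.25·h(Junior) + 0.3·0 + 0.1·1 + 0.2·h(Trainee)
h(Junior) = 0.05·h(Manager) + 0.2·h(Junior) + 0.1·0 + 0.35·1 + 0.3·h(Trainee)
h(Trainee) = 0.3·h(Manager) + 0.1·h(Junior) + 0.2·0 + 0.15·1 + 0.25·h(Trainee)
Solving: h(Manager) = 0.4085, h(Junior) = 0.6308, h(Trainee) = 0.4475.
Starting from Manager, the probability is 0.4085.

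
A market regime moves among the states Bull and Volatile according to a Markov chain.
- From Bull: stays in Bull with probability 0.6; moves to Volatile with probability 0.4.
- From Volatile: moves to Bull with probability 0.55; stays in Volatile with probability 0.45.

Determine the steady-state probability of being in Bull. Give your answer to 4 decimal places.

Let the stationary distribution be π with π = πP and π_1 + π_2 = 1.
π_1 = 0.6·π_1 + 0.55·π_2
Solving with the normalization constraint gives π = (0.5789, 0.4211).
So the stationary probability of Bull is 0.5789.

0.5789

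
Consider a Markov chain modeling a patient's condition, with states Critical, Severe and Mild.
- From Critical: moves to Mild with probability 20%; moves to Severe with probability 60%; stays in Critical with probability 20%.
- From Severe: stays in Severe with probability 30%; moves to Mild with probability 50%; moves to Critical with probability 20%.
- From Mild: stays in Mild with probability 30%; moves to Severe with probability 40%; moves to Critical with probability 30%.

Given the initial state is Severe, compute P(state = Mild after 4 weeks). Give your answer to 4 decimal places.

Propagate the distribution vector 4 weeks from Severe.
After 0 weeks: (0.0000, 1.0000, 0.0000)
After 1 week: (0.2000, 0.3000, 0.5000)
After 2 weeks: (0.2500, 0.4100, 0.3400)
After 3 weeks: (0.2340, 0.4090, 0.3570)
After 4 weeks: (0.2357, 0.4059, 0.3584)
P(in Mild after 4 weeks) = 0.3584

0.3584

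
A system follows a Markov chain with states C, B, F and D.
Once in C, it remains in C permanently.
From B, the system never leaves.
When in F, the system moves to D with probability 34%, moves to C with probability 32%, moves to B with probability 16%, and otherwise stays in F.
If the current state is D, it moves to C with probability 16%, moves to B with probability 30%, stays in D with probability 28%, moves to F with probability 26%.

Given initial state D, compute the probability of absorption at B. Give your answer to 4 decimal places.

Let h(s) be the probability of absorption at B starting from transient state s. Then h(B) = 1 and h(C) = 0. By first-step analysis:
h(F) = 0.32·0 + 0.16·1 + 0.18·h(F) + 0.34·h(D)
h(D) = 0.16·0 + 0.3·1 + 0.26·h(F) + 0.28·h(D)
Solving: h(F) = 0.4327, h(D) = 0.5729.
Starting from D, the probability is 0.5729.

0.5729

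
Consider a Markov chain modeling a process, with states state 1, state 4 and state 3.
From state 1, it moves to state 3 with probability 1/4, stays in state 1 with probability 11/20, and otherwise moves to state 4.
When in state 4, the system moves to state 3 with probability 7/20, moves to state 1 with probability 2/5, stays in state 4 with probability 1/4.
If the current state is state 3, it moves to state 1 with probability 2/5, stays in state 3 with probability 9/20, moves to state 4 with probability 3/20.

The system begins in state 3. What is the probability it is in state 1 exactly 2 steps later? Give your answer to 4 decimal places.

0.4600

Sum over the intermediate state after 1 step:
P = P(state 3→state 1)·P(state 1→state 1) + P(state 3→state 4)·P(state 4→state 1) + P(state 3→state 3)·P(state 3→state 1)
  = 0.4×0.55 + 0.15×0.4 + 0.45×0.4
  = 0.2200 + 0.0600 + 0.1800 = 0.4600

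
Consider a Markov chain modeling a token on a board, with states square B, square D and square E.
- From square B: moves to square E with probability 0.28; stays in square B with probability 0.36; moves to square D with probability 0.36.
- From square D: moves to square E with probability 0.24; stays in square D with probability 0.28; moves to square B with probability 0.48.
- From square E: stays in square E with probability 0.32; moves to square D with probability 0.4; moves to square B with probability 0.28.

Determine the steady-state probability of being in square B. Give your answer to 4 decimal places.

0.3790

Let the stationary distribution be π with π = πP and π_1 + π_2 + π_3 = 1.
π_1 = 0.36·π_1 + 0.48·π_2 + 0.28·π_3
π_2 = 0.36·π_1 + 0.28·π_2 + 0.4·π_3
Solving with the normalization constraint gives π = (0.3790, 0.3436, 0.2773).
So the stationary probability of square B is 0.3790.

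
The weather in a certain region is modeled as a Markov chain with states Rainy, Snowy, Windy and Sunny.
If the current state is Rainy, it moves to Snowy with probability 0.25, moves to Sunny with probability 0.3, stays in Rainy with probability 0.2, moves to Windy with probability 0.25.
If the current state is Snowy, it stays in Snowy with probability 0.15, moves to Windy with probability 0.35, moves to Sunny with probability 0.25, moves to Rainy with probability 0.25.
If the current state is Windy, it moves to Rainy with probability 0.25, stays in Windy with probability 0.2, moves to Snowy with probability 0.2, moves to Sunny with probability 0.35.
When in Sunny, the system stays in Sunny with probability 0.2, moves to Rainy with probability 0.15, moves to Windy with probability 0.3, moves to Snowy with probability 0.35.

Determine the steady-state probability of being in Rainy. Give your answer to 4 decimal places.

0.2120

Let the stationary distribution be π with π = πP and π_1 + π_2 + π_3 + π_4 = 1.
π_1 = 0.2·π_1 + 0.25·π_2 + 0.25·π_3 + 0.15·π_4
π_2 = 0.25·π_1 + 0.15·π_2 + 0.2·π_3 + 0.35·π_4
π_3 = 0.25·π_1 + 0.35·π_2 + 0.2·π_3 + 0.3·π_4
Solving with the normalization constraint gives π = (0.2120, 0.2398, 0.2740, 0.2743).
So the stationary probability of Rainy is 0.2120.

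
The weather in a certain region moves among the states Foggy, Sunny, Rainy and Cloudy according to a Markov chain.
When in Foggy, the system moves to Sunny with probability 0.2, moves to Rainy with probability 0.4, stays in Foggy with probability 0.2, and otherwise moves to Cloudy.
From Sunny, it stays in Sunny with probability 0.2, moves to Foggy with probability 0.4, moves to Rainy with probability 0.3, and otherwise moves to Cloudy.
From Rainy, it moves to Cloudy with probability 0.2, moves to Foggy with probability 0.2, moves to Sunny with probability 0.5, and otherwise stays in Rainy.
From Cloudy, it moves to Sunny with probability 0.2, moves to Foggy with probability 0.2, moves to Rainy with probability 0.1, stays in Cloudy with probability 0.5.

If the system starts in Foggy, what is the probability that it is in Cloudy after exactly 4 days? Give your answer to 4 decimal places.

0.2460

Propagate the distribution vector 4 days from Foggy.
After 0 days: (1.0000, 0.0000, 0.0000, 0.0000)
After 1 day: (0.2000, 0.2000, 0.4000, 0.2000)
After 2 days: (0.2400, 0.3200, 0.2000, 0.2400)
After 3 days: (0.2640, 0.2600, 0.2360, 0.2400)
After 4 days: (0.2520, 0.2708, 0.2312, 0.2460)
P(in Cloudy after 4 days) = 0.2460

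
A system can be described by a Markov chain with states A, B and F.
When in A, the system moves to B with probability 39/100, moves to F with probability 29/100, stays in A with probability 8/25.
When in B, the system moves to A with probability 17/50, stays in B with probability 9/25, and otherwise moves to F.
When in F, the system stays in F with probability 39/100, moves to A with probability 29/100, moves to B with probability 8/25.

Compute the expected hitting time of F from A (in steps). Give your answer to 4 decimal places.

3.4038

Let t(s) be the expected number of steps to first reach F from state s, with t(F) = 0. Conditioning on the first step:
t(A) = 1 + 0.32·t(A) + 0.39·t(B)
t(B) = 1 + 0.34·t(A) + 0.36·t(B)
Solving: t(A) = 3.4038, t(B) = 3.3708.
Expected steps from A to F: 3.4038.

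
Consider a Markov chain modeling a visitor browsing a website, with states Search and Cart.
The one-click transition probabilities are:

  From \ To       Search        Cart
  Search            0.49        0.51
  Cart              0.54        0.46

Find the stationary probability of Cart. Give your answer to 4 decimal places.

Let the stationary distribution be π with π = πP and π_1 + π_2 = 1.
π_1 = 0.49·π_1 + 0.54·π_2
Solving with the normalization constraint gives π = (0.5143, 0.4857).
So the stationary probability of Cart is 0.4857.

0.4857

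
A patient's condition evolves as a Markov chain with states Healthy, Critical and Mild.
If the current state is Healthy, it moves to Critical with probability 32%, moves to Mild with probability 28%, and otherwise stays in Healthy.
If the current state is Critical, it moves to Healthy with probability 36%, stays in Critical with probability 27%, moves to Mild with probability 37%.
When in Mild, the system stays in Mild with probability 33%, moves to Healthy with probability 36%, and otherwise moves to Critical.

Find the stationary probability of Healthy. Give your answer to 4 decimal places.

Let the stationary distribution be π with π = πP and π_1 + π_2 + π_3 = 1.
π_1 = 0.4·π_1 + 0.36·π_2 + 0.36·π_3
π_2 = 0.32·π_1 + 0.27·π_2 + 0.31·π_3
Solving with the normalization constraint gives π = (0.3750, 0.3017, 0.3233).
So the stationary probability of Healthy is 0.3750.

0.3750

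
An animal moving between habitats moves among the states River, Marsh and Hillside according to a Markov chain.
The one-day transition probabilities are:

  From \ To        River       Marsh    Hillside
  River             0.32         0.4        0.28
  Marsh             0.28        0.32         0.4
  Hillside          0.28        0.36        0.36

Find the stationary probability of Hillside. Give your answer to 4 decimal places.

0.3510

Let the stationary distribution be π with π = πP and π_1 + π_2 + π_3 = 1.
π_1 = 0.32·π_1 + 0.28·π_2 + 0.28·π_3
π_2 = 0.4·π_1 + 0.32·π_2 + 0.36·π_3
Solving with the normalization constraint gives π = (0.2917, 0.3574, 0.3510).
So the stationary probability of Hillside is 0.3510.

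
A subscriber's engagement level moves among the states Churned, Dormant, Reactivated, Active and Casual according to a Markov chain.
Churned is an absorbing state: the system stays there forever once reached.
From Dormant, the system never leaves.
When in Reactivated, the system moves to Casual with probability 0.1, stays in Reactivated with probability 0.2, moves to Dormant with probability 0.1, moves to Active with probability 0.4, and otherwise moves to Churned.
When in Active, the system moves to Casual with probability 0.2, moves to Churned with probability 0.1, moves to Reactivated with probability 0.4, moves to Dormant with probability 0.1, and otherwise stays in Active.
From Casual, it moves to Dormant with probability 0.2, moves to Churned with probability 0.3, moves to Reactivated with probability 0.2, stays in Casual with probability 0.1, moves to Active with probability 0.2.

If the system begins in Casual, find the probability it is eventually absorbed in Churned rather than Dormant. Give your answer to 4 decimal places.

Let h(s) be the probability of absorption at Churned starting from transient state s. Then h(Churned) = 1 and h(Dormant) = 0. By first-step analysis:
h(Reactivated) = 0.2·1 + 0.1·0 + 0.2·h(Reactivated) + 0.4·h(Active) + 0.1·h(Casual)
h(Active) = 0.1·1 + 0.1·0 + 0.4·h(Reactivated) + 0.2·h(Active) + 0.2·h(Casual)
h(Casual) = 0.3·1 + 0.2·0 + 0.2·h(Reactivated) + 0.2·h(Active) + 0.1·h(Casual)
Solving: h(Reactivated) = 0.6167, h(Active) = 0.5833, h(Casual) = 0.6000.
Starting from Casual, the probability is 0.6000.

0.6000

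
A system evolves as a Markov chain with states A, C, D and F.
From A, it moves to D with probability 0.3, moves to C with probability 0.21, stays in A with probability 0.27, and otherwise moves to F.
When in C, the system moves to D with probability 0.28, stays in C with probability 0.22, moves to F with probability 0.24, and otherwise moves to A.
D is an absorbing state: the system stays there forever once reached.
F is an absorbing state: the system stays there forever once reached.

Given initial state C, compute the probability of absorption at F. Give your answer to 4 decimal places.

Let h(s) be the probability of absorption at F starting from transient state s. Then h(F) = 1 and h(D) = 0. By first-step analysis:
h(A) = 0.27·h(A) + 0.21·h(C) + 0.3·0 + 0.22·1
h(C) = 0.26·h(A) + 0.22·h(C) + 0.28·0 + 0.24·1
Solving: h(A) = 0.4312, h(C) = 0.4514.
Starting from C, the probability is 0.4514.

0.4514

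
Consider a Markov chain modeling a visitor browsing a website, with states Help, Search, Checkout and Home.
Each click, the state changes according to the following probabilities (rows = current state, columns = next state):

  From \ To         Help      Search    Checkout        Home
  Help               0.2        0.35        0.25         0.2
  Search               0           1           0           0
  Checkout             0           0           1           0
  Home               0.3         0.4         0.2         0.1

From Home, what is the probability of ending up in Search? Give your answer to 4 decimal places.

0.6439

Let h(s) be the probability of absorption at Search starting from transient state s. Then h(Search) = 1 and h(Checkout) = 0. By first-step analysis:
h(Help) = 0.2·h(Help) + 0.35·1 + 0.25·0 + 0.2·h(Home)
h(Home) = 0.3·h(Help) + 0.4·1 + 0.2·0 + 0.1·h(Home)
Solving: h(Help) = 0.5985, h(Home) = 0.6439.
Starting from Home, the probability is 0.6439.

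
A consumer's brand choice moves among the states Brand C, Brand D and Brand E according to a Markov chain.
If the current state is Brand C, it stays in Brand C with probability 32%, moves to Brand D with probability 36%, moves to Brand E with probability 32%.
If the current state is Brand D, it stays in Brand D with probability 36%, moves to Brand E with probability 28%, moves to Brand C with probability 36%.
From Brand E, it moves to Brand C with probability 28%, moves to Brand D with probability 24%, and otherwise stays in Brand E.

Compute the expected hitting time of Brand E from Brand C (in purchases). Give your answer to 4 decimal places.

Let t(s) be the expected number of purchases to first reach Brand E from state s, with t(Brand E) = 0. Conditioning on the first purchase:
t(Brand C) = 1 + 0.32·t(Brand C) + 0.36·t(Brand D)
t(Brand D) = 1 + 0.36·t(Brand C) + 0.36·t(Brand D)
Solving: t(Brand C) = 3.2723, t(Brand D) = 3.4031.
Expected purchases from Brand C to Brand E: 3.2723.

3.2723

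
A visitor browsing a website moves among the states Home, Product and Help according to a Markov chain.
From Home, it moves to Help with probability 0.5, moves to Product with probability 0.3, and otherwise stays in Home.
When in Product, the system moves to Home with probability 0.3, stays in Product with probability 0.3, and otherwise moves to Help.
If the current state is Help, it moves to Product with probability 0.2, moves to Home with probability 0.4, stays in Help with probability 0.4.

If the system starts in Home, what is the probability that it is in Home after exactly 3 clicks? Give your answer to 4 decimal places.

0.3090

Propagate the distribution vector 3 clicks from Home.
After 0 clicks: (1.0000, 0.0000, 0.0000)
After 1 click: (0.2000, 0.3000, 0.5000)
After 2 clicks: (0.3300, 0.2500, 0.4200)
After 3 clicks: (0.3090, 0.2580, 0.4330)
P(in Home after 3 clicks) = 0.3090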